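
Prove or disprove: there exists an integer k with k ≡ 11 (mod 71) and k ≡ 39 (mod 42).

k = 1005

gcd(71, 42) = 1, so the Chinese Remainder Theorem guarantees exactly one residue class mod 2982 satisfying both.
Any solution of the first congruence is k = 11 + 71t; substituting into the second, 71t ≡ 39 − 11 ≡ 28 (mod 42).
71 ≡ 29 (mod 42), so this reads 29t ≡ 28 (mod 42). Note 29·29 = 841 ≡ 1 (mod 42) (as 841 − 1 = 20·42), so 29⁻¹ ≡ 29.
Therefore t ≡ 29·28 = 812 ≡ 14 (mod 42).
With t = 14: k = 11 + 71·14 = 1005.
Check: 1005 mod 71 = 11, 1005 mod 42 = 39. ✓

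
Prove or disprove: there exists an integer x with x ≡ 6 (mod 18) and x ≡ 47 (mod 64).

No, no such integer exists.

Both moduli are multiples of 2 = gcd(18, 64), so any solution would satisfy x ≡ 6 and x ≡ 47 modulo 2 simultaneously.
However 6 ≡ 0 and 47 ≡ 1 (mod 2), and 0 ≠ 1.
Therefore no such x exists.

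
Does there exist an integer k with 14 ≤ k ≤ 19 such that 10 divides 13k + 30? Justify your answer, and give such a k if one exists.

No, no such integer k in that range exists.

At k = 14, 13·14 + 30 = 212 ≡ 2 (mod 10), and each step in k adds 13 ≡ 3 (mod 10), giving residues 2, 5, 8, 1, 4, 7 for k = 14, 15, …, 19.
None is 0, so 10 never divides 13k + 30 on this range.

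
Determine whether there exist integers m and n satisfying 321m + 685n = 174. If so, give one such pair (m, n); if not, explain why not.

321 and 685 are coprime, so 321m + 685n ranges over all of ℤ.
Dividing repeatedly: 685 = 2·321 + 43, 321 = 7·43 + 20, 43 = 2·20 + 3, 20 = 6·3 + 2, 3 = 1·2 + 1, 2 = 2·1 + 0.
Unwinding: 1 = 3 − 1·2 = 3 − (20 − 6·3) = −20 + 7·3 = −20 + 7·(43 − 2·20) = 7·43 − 15·20 = 7·43 − 15·(321 − 7·43) = −15·321 + 112·43 = −15·321 + 112·(685 − 2·321) = 112·685 − 239·321, i.e. 321·(-239) + 685·112 = 1.
Times 174: 321·(-41586) + 685·19488 = 174, so (-41586, 19488) solves it.
The general solution is m = -41586 + 685k, n = 19488 − 321k; taking k = 61 gives the smaller pair m = 199, n = -93.
Check: 321·199 + 685·(-93) = 63879 − 63705 = 174. ✓

m = 199, n = -93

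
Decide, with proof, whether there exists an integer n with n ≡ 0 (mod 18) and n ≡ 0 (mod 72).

The moduli are not coprime: gcd(18, 72) = 18. Compatibility requires 18 ∣ (0 − 0) = 0, which holds, so solutions exist.
In fact n = 0 itself already satisfies 0 mod 72 = 0.
Verify: 0 = 0·18 + 0 and 0 = 0·72 + 0. ✓

n = 0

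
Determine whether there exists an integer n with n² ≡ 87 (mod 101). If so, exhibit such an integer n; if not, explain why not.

n = 84

n = 84 works: 84² = 7056, and 7056 − 87 = 6969 = 69·101.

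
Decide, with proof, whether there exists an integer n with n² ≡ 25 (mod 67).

n = 62

Take n = 62. Then 62² = 3844 = 57·67 + 25, so 62² ≡ 25 (mod 67).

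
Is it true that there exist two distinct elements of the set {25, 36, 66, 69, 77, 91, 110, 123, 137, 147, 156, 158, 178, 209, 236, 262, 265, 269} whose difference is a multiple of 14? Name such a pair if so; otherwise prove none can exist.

The pair (25, 123) works.

Reduce each element mod 14: 25↦11, 36↦8, 66↦10, 69↦13, 77↦7, 91↦7, 110↦12, 123↦11, 137↦11, 147↦7, 156↦2, 158↦4, 178↦10, 209↦13, 236↦12, 262↦10, 265↦13, 269↦3. The residue 11 repeats (at 25 and 123), and 123 − 25 = 98 = 7·14.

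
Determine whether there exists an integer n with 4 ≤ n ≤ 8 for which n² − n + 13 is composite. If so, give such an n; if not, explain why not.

At n = 8: 8² − 8 + 13 = 69 = 3·23, which is composite.

n = 8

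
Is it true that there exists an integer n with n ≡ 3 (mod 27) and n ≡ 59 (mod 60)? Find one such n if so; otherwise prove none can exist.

There is no such integer.

gcd(27, 60) = 3. If n ≡ 3 (mod 27) and n ≡ 59 (mod 60), then n ≡ 3 (mod 3) and n ≡ 59 (mod 3).
These are incompatible: 3 − 59 = -56 is not divisible by 3.
Therefore no such n exists.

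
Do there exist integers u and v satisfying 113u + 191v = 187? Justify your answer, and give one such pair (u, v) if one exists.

113 and 191 are coprime, so 113u + 191v ranges over all of ℤ.
Euclidean algorithm: 191 = 1·113 + 78, 113 = 1·78 + 35, 78 = 2·35 + 8, 35 = 4·8 + 3, 8 = 2·3 + 2, 3 = 1·2 + 1, 2 = 2·1 + 0.
Back-substituting, 1 = 3 − 1·2 = 3 − (8 − 2·3) = −8 + 3·3 = −8 + 3·(35 − 4·8) = 3·35 − 13·8 = 3·35 − 13·(78 − 2·35) = −13·78 + 29·35 = −13·78 + 29·(113 − 1·78) = 29·113 − 42·78 = 29·113 − 42·(191 − 1·113) = −42·191 + 71·113; that is, 113·71 + 191·(-42) = 1.
Multiplying through by 187: u = 71·187 = 13277, v = (-42)·187 = -7854 is a solution.
The general solution is u = 13277 + 191k, v = -7854 − 113k; taking k = -69 gives the smaller pair u = 98, v = -57.
Indeed 113·98 + 191·(-57) = 11074 − 10887 = 187.

u = 98, v = -57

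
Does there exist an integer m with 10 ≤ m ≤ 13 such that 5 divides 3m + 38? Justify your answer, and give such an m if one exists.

No such integer m in that range exists.

At m = 10, 3·10 + 38 = 68 ≡ 3 (mod 5), and each step in m adds 3, giving residues 3, 1, 4, 2 for m = 10, 11, 12, 13.
None is 0, so 5 never divides 3m + 38 on this range.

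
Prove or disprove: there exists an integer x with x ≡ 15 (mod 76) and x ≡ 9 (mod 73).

x = 5411

gcd(76, 73) = 1, so the Chinese Remainder Theorem guarantees exactly one residue class mod 5548 satisfying both.
Any solution of the first congruence is x = 15 + 76t; substituting into the second, 76t ≡ 9 − 15 ≡ 67 (mod 73).
76 ≡ 3 (mod 73), so this reads 3t ≡ 67 (mod 73). To invert 3 modulo 73: 73 = 24·3 + 1, 3 = 3·1 + 0, and unwinding, 1 = 73 − 24·3. Thus 3⁻¹ ≡ -24 ≡ 49 (mod 73).
Therefore t ≡ 49·67 = 3283 ≡ 71 (mod 73).
Taking t = 71 gives x = 15 + 76·71 = 5411.
Indeed 5411 ≡ 15 (mod 76) and 5411 ≡ 9 (mod 73).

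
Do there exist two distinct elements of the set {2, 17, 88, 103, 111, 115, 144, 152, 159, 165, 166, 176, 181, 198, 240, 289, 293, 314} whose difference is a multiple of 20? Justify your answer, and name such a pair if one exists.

There is no such pair.

Two integers differ by a multiple of 20 exactly when they have the same residue mod 20. The residues are 2↦2, 17↦17, 88↦8, 103↦3, 111↦11, 115↦15, 144↦4, 152↦12, 159↦19, 165↦5, 166↦6, 176↦16, 181↦1, 198↦18, 240↦0, 289↦9, 293↦13, 314↦14.
No residue repeats among the 18 elements, so no pair has difference ≡ 0 (mod 20).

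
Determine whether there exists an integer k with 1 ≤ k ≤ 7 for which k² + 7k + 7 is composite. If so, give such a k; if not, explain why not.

k = 6

At k = 6: 6² + 7·6 + 7 = 85 = 5·17, which is composite.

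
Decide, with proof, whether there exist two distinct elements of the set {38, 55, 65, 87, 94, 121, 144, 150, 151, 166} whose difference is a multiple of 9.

38 and 65 are such a pair.

Reduce each element mod 9: 38↦2, 55↦1, 65↦2, 87↦6, 94↦4, 121↦4, 144↦0, 150↦6, 151↦7, 166↦4. The residue 2 repeats (at 38 and 65), and 65 − 38 = 27 = 3·9.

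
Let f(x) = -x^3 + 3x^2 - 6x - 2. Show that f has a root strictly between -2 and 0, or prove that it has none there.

Such a root exists.

f(-2) = 30 and f(0) = -2, which have opposite signs.
As a polynomial, f is continuous on every closed interval.
By the Intermediate Value Theorem f must vanish at some point of (-2, 0).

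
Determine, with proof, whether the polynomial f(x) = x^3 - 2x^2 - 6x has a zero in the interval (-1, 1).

f(-1) = 3 and f(1) = -7, which have opposite signs.
As a polynomial, f is continuous on every closed interval.
By the Intermediate Value Theorem, f takes the value 0 somewhere in the open interval.

Yes, f has a root in the interval.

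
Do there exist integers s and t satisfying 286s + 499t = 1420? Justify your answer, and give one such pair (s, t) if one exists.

Since gcd(286, 499) = 1, every integer is an integer combination of 286 and 499.
Dividing repeatedly: 499 = 1·286 + 213, 286 = 1·213 + 73, 213 = 2·73 + 67, 73 = 1·67 + 6, 67 = 11·6 + 1, 6 = 6·1 + 0.
Working back up the chain: 1 = 67 − 11·6 = 67 − 11·(73 − 1·67) = −11·73 + 12·67 = −11·73 + 12·(213 − 2·73) = 12·213 − 35·73 = 12·213 − 35·(286 − 1·213) = −35·286 + 47·213 = −35·286 + 47·(499 − 1·286) = 47·499 − 82·286. So 286·(-82) + 499·47 = 1.
Multiplying through by 1420: s = (-82)·1420 = -116440, t = 47·1420 = 66740 is a solution.
The general solution is s = -116440 + 499k, t = 66740 − 286k; taking k = 234 gives the smaller pair s = 326, t = -184.
Indeed 286·326 + 499·(-184) = 93236 − 91816 = 1420.

s = 326, t = -184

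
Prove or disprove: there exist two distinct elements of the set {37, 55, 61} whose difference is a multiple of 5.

Reduce each element modulo 5: 37↦2, 55↦0, 61↦1.
No residue repeats among the 3 elements, so no pair has difference ≡ 0 (mod 5).

No such pair exists.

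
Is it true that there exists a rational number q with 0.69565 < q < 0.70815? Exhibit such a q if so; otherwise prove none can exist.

Multiplying by 10: 10·0.69565 = 6.95650 and 10·0.70815 = 7.08150, so the integer 7 lies strictly between them.
Dividing back, 0.69565 < 7/10 < 0.70815, and 7/10 is rational.

q = 7/10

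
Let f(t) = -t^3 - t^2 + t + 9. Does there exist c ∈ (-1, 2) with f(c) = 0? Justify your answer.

Yes, such a c exists.

f(-1) = 8 and f(2) = -1, which have opposite signs.
Since f is a polynomial it is continuous on [-1, 2].
By the Intermediate Value Theorem, f takes the value 0 somewhere in the open interval.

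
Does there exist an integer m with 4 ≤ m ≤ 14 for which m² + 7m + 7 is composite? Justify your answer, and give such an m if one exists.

m = 14

At m = 14: 14² + 7·14 + 7 = 301 = 7·43, which is composite.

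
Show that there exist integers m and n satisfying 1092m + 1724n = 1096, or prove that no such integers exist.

m = 31, n = -19

Every value of 1092m + 1724n is a multiple of gcd(1092, 1724) = 4; since 4 ∣ 1096, solutions exist.
Dividing through by 4 reduces the equation to 273m + 431n = 274.
Dividing repeatedly: 431 = 1·273 + 158, 273 = 1·158 + 115, 158 = 1·115 + 43, 115 = 2·43 + 29, 43 = 1·29 + 14, 29 = 2·14 + 1, 14 = 14·1 + 0.
Back-substituting, 1 = 29 − 2·14 = 29 − 2·(43 − 1·29) = −2·43 + 3·29 = −2·43 + 3·(115 − 2·43) = 3·115 − 8·43 = 3·115 − 8·(158 − 1·115) = −8·158 + 11·115 = −8·158 + 11·(273 − 1·158) = 11·273 − 19·158 = 11·273 − 19·(431 − 1·273) = −19·431 + 30·273; that is, 273·30 + 431·(-19) = 1.
Scaling by 274 gives the particular solution (m, n) = (8220, -5206).
Shifting by a multiple of (431, −273) keeps it a solution: m = 8220 − 19·431 = 31, n = -5206 + 19·273 = -19.
Check: 1092·31 + 1724·(-19) = 33852 − 32756 = 1096. ✓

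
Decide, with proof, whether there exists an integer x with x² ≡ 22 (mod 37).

37 is prime, so by Euler's criterion 22 is a square mod 37 iff 22^((37−1)/2) = 22^18 ≡ 1 (mod 37).
Repeated squaring mod 37: 22^2 = 484 ≡ 3; 22^4 ≡ 3² = 9 ≡ 9; 22^8 ≡ 9² = 81 ≡ 7; 22^16 ≡ 7² = 49 ≡ 12.
Since 18 = 16 + 2, 22^18 ≡ 12 · 3; multiplying out mod 37: 12·3 = 36 ≡ 36. Thus 22^18 ≡ 36 ≡ −1 (mod 37).
By Euler's criterion 22 is a quadratic non-residue mod 37: no x satisfies x² ≡ 22 (mod 37).

There is no such integer.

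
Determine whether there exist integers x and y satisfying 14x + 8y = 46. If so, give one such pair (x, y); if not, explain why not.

Every value of 14x + 8y is a multiple of gcd(14, 8) = 2; since 2 ∣ 46, solutions exist.
Dividing through by 2 reduces the equation to 7x + 4y = 23.
Dividing repeatedly: 7 = 1·4 + 3, 4 = 1·3 + 1, 3 = 3·1 + 0.
Back-substituting, 1 = 4 − 1·3 = 4 − (7 − 1·4) = −7 + 2·4; that is, 7·(-1) + 4·2 = 1.
Multiplying through by 23: x = (-1)·23 = -23, y = 2·23 = 46 is a solution.
The general solution is x = -23 + 4k, y = 46 − 7k; taking k = 6 gives the smaller pair x = 1, y = 4.
Indeed 14·1 + 8·4 = 14 + 32 = 46.

x = 1, y = 4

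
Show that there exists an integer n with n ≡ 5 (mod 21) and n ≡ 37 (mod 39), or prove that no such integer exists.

No, no such integer exists.

Reduce both congruences modulo 3, which divides 21 and 39: they say n ≡ 5 (mod 3) and n ≡ 37 (mod 3).
But 5 mod 3 = 2 while 37 mod 3 = 1, a contradiction.
So no integer satisfies both congruences.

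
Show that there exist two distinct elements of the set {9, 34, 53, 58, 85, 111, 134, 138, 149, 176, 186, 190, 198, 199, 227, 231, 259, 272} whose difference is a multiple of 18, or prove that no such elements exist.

Residues mod 18: 9↦9, 34↦16, 53↦17, 58↦4, 85↦13, 111↦3, 134↦8, 138↦12, 149↦5, 176↦14, 186↦6, 190↦10, 198↦0, 199↦1, 227↦11, 231↦15, 259↦7, 272↦2.
These 18 residues are pairwise different, hence no difference of two elements is divisible by 18.

There is no such pair.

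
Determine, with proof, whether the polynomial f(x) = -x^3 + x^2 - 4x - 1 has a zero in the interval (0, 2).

f has no root in that interval.

Evaluate at the endpoints: f(0) = -1, f(2) = -13 — same sign (negative).
The derivative f'(x) = -3x^2 + 2x - 4 is a quadratic with discriminant 2² − 4·(-3)·(-4) = -44 < 0; it never vanishes, so it is always negative (sign of the leading coefficient).
Hence f is strictly decreasing on ℝ, and in particular on [0, 2]. A strictly monotone function with same-sign endpoint values stays negative on the whole interval, so f has no zero in (0, 2).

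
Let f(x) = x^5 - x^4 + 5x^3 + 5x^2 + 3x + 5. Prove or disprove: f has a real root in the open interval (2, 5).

f has no root in that interval.

The endpoint values f(2) = 87 and f(5) = 3270 are both positive. Claim: f(x) > 0 for every x in (2, 5).
Shift to the endpoint 2: with x = 2 + u (0 < u < 3), one computes f(2 + u) = u^5 + 9u^4 + 37u^3 + 91u^2 + 131u + 87.
All 6 nonzero coefficients of this polynomial in u are positive; hence for u > 0 the value is a sum of positive terms (the constant 87 among them).
Therefore f(x) > 0 throughout (2, 5), and f has no zero there.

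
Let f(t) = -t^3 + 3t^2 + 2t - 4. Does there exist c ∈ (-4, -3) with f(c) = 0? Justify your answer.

The endpoint values f(-4) = 100 and f(-3) = 44 are both positive. Claim: f(t) > 0 for every t in (-4, -3).
Substitute t = -3 − u, where 0 < u < 1 on the interval. Expanding, f(-3 − u) = u^3 + 12u^2 + 43u + 44.
All 4 nonzero coefficients of this polynomial in u are positive; hence for u > 0 the value is a sum of positive terms (the constant 44 among them).
So f is strictly positive on (-4, -3); no root exists in the interval.

No such root exists.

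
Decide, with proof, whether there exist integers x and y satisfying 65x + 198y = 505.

x = 23, y = -5

65 and 198 are coprime, so 65x + 198y ranges over all of ℤ.
Euclidean algorithm: 198 = 3·65 + 3, 65 = 21·3 + 2, 3 = 1·2 + 1, 2 = 2·1 + 0.
Working back up the chain: 1 = 3 − 1·2 = 3 − (65 − 21·3) = −65 + 22·3 = −65 + 22·(198 − 3·65) = 22·198 − 67·65. So 65·(-67) + 198·22 = 1.
Multiplying through by 505: x = (-67)·505 = -33835, y = 22·505 = 11110 is a solution.
Adding 171·198 to x and subtracting 171·65 from y gives the tidier solution (23, -5).
Check: 65·23 + 198·(-5) = 1495 − 990 = 505. ✓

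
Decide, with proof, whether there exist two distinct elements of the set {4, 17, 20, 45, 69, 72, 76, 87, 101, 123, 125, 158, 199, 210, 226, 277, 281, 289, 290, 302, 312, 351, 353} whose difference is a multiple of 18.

Both 4 and 76 leave remainder 4 on division by 18; their difference 72 = 4·18 is a multiple of 18.

Yes: 4 and 76.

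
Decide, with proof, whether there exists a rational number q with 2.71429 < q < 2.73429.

Multiplying by 11: 11·2.71429 = 29.85719 and 11·2.73429 = 30.07719, so the integer 30 lies strictly between them.
Dividing back, 2.71429 < 30/11 < 2.73429, and 30/11 is rational.

q = 30/11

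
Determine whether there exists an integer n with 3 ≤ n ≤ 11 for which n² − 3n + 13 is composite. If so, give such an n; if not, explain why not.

No such integer n in that range exists.

The values for n = 3, 4, …, 11 are 13, 17, 23, 31, 41, 53, 67, 83, 101, and each of these is prime.
So no value in the range makes the expression composite.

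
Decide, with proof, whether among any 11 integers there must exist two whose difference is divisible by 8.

Yes.

Each integer lies in one of the 8 residue classes modulo 8.
Since 11 > 8, two of the 11 integers must share a residue class by the pigeonhole principle; call them a and b.
Their difference a − b is then a multiple of 8.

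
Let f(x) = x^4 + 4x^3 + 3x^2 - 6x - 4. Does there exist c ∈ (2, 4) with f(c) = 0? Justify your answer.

f(2) = 44 and f(4) = 532, both positive, so a sign-change argument is unavailable; we show f keeps this sign on the whole interval.
Substitute x = 2 + u, where 0 < u < 2 on the interval. Expanding, f(2 + u) = u^4 + 12u^3 + 51u^2 + 86u + 44.
All 5 nonzero coefficients of this polynomial in u are positive; hence for u > 0 the value is a sum of positive terms (the constant 44 among them).
Therefore f(x) > 0 throughout (2, 4), and f has no zero there.

f has no root in that interval.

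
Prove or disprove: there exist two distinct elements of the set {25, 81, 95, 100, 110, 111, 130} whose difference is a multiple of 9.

Reduce each element modulo 9: 25↦7, 81↦0, 95↦5, 100↦1, 110↦2, 111↦3, 130↦4.
No residue repeats among the 7 elements, so no pair has difference ≡ 0 (mod 9).

No such pair exists.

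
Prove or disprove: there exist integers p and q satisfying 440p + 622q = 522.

Since gcd(440, 622) = 2 and 522 = 2·261, Bézout's identity guarantees a solution.
Dividing through by 2 reduces the equation to 220p + 311q = 261.
Dividing repeatedly: 311 = 1·220 + 91, 220 = 2·91 + 38, 91 = 2·38 + 15, 38 = 2·15 + 8, 15 = 1·8 + 7, 8 = 1·7 + 1, 7 = 7·1 + 0.
Unwinding: 1 = 8 − 1·7 = 8 − (15 − 1·8) = −15 + 2·8 = −15 + 2·(38 − 2·15) = 2·38 − 5·15 = 2·38 − 5·(91 − 2·38) = −5·91 + 12·38 = −5·91 + 12·(220 − 2·91) = 12·220 − 29·91 = 12·220 − 29·(311 − 1·220) = −29·311 + 41·220, i.e. 220·41 + 311·(-29) = 1.
Times 261: 220·10701 + 311·(-7569) = 261, so (10701, -7569) solves it.
Subtracting 34·311 from p and adding 34·220 to q gives the tidier solution (127, -89).
Indeed 440·127 + 622·(-89) = 55880 − 55358 = 522.

p = 127, q = -89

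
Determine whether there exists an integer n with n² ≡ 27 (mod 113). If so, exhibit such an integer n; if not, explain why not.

There is no such integer.

113 is prime, so by Euler's criterion 27 is a square mod 113 iff 27^((113−1)/2) = 27^56 ≡ 1 (mod 113).
Squaring successively (mod 113): 27^2 = 729 ≡ 51; 27^4 ≡ 51² = 2601 ≡ 2; 27^8 ≡ 2² = 4 ≡ 4; 27^16 ≡ 4² = 16 ≡ 16; 27^32 ≡ 16² = 256 ≡ 30.
Since 56 = 32 + 16 + 8, 27^56 ≡ 30 · 16 · 4; multiplying out mod 113: 30·16 = 480 ≡ 28, then 28·4 = 112 ≡ 112. Thus 27^56 ≡ 112 ≡ −1 (mod 113).
By Euler's criterion 27 is a quadratic non-residue mod 113: no n satisfies n² ≡ 27 (mod 113).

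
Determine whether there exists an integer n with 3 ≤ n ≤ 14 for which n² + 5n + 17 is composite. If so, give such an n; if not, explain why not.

n = 8

At n = 8: 8² + 5·8 + 17 = 121 = 11·11, which is composite.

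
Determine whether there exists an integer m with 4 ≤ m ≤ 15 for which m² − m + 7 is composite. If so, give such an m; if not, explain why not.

At m = 7: 7² − 7 + 7 = 49 = 7·7, which is composite.

m = 7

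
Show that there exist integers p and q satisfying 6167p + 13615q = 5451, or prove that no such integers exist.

There are no such integers.

Both 6167 and 13615 are divisible by gcd(6167, 13615) = 7, hence so is any combination 6167p + 13615q.
But 5451 = 7·778 + 5, so 7 ∤ 5451.
Therefore 6167p + 13615q = 5451 has no solution in integers.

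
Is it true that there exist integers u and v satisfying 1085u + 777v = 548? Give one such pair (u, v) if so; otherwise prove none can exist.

Both 1085 and 777 are divisible by gcd(1085, 777) = 7, hence so is any combination 1085u + 777v.
However 548 leaves remainder 2 on division by 7.
Hence no integers u, v satisfy the equation.

No, no such integers exist.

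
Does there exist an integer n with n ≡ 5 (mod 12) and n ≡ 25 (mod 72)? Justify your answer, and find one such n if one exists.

There is no such integer.

Reduce both congruences modulo 12, which divides 12 and 72: they say n ≡ 5 (mod 12) and n ≡ 25 (mod 12).
But 5 mod 12 = 5 while 25 mod 12 = 1, a contradiction.
Hence the system has no solution.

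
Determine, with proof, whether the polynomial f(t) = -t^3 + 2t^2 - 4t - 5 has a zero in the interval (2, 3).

Evaluate at the endpoints: f(2) = -13, f(3) = -26 — same sign (negative).
The derivative f'(t) = -3t^2 + 4t - 4 is a quadratic with discriminant 4² − 4·(-3)·(-4) = -32 < 0; it never vanishes, so it is always negative (sign of the leading coefficient).
So f is strictly decreasing; between 2 and 3 its values lie between f(2) = -13 and f(3) = -26, all negative. Therefore f has no root in (2, 3).

f has no root in that interval.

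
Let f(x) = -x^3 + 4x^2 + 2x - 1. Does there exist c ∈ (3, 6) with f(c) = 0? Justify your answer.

f(3) = 14 and f(6) = -61, which have opposite signs.
Since f is a polynomial it is continuous on [3, 6].
So by the Intermediate Value Theorem there is a c strictly between 3 and 6 with f(c) = 0.

Yes, f has a root in the interval.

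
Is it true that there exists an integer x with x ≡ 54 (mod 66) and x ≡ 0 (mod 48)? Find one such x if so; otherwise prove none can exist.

x = 384

gcd(66, 48) = 6. A simultaneous solution exists iff 54 ≡ 0 (mod 6); here 54 mod 6 = 0 = 0 mod 6, so it does.
The integers ≡ 54 (mod 66) are 54, 120, 186, 252, 318, 384, …; their remainders mod 48 are 6, 24, 42, 12, 30, 0, so x = 384 is the first that is ≡ 0 (mod 48).
Check: 384 mod 66 = 54, 384 mod 48 = 0. ✓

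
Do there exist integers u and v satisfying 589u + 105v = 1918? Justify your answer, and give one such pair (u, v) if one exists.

u = 7, v = -21

Since gcd(589, 105) = 1, every integer is an integer combination of 589 and 105.
Run the Euclidean algorithm on 589 and 105: 589 = 5·105 + 64, 105 = 1·64 + 41, 64 = 1·41 + 23, 41 = 1·23 + 18, 23 = 1·18 + 5, 18 = 3·5 + 3, 5 = 1·3 + 2, 3 = 1·2 + 1, 2 = 2·1 + 0.
Unwinding: 1 = 3 − 1·2 = 3 − (5 − 1·3) = −5 + 2·3 = −5 + 2·(18 − 3·5) = 2·18 − 7·5 = 2·18 − 7·(23 − 1·18) = −7·23 + 9·18 = −7·23 + 9·(41 − 1·23) = 9·41 − 16·23 = 9·41 − 16·(64 − 1·41) = −16·64 + 25·41 = −16·64 + 25·(105 − 1·64) = 25·105 − 41·64 = 25·105 − 41·(589 − 5·105) = −41·589 + 230·105, i.e. 589·(-41) + 105·230 = 1.
Times 1918: 589·(-78638) + 105·441140 = 1918, so (-78638, 441140) solves it.
Shifting by a multiple of (105, −589) keeps it a solution: u = -78638 + 749·105 = 7, v = 441140 − 749·589 = -21.
Check: 589·7 + 105·(-21) = 4123 − 2205 = 1918. ✓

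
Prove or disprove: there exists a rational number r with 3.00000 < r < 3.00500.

Scale by 201: the interval becomes (603.00000, 604.00500), which contains the integer 604.
Dividing back, 3.00000 < 604/201 < 3.00500, and 604/201 is rational.

r = 604/201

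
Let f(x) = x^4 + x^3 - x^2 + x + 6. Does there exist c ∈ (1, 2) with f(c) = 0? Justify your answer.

The endpoint values f(1) = 8 and f(2) = 28 are both positive. Claim: f(x) > 0 for every x in (1, 2).
Substitute x = 1 + u, where 0 < u < 1 on the interval. Expanding, f(1 + u) = u^4 + 5u^3 + 8u^2 + 6u + 8.
All 5 nonzero coefficients of this polynomial in u are positive; hence for u > 0 the value is a sum of positive terms (the constant 8 among them).
So f is strictly positive on (1, 2); no root exists in the interval.

No.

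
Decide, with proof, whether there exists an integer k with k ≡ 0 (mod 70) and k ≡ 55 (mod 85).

The moduli are not coprime: gcd(70, 85) = 5. Compatibility requires 5 ∣ (55 − 0) = 55, which holds, so solutions exist.
List candidates k ≡ 0 (mod 70): 0, 70, 140. Modulo 85 these are 0, 70, 55; 140 gives 55 as required.
Check: 140 mod 70 = 0, 140 mod 85 = 55. ✓

k = 140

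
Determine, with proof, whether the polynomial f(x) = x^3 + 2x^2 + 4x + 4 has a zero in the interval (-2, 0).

Yes, f has a root in the interval.

f(-2) = -4 and f(0) = 4, which have opposite signs.
f is continuous everywhere (it is a polynomial), in particular on [-2, 0].
By the Intermediate Value Theorem, f takes the value 0 somewhere in the open interval.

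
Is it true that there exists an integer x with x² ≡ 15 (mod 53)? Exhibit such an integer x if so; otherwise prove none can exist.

x = 11

x = 11 works: 11² = 121, and 121 − 15 = 106 = 2·53.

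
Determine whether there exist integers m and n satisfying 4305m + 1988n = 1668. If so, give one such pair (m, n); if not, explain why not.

Any value of 4305m + 1988n is a multiple of gcd(4305, 1988) = 7.
However 1668 leaves remainder 2 on division by 7.
Hence no integers m, n satisfy the equation.

No such integers exist.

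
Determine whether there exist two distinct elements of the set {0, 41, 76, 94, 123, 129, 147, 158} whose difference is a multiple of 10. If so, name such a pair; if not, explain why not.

Residues mod 10: 0↦0, 41↦1, 76↦6, 94↦4, 123↦3, 129↦9, 147↦7, 158↦8.
No residue repeats among the 8 elements, so no pair has difference ≡ 0 (mod 10).

No such pair exists.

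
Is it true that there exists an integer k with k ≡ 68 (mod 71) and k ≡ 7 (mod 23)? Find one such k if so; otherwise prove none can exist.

k = 352

The moduli 71 and 23 are coprime, so by the Chinese Remainder Theorem a unique solution modulo 1633 exists.
Write k = 68 + 71t and require 68 + 71t ≡ 7 (mod 23), i.e. 71t ≡ 8 (mod 23).
71 ≡ 2 (mod 23), so this reads 2t ≡ 8 (mod 23). Invert 2 mod 23 by the Euclidean algorithm: 23 = 11·2 + 1, 2 = 2·1 + 0; back-substituting, 1 = 23 − 11·2. Hence 2·(-11) ≡ 1, so 2⁻¹ ≡ -11 ≡ 12 (mod 23).
Therefore t ≡ 12·8 = 96 ≡ 4 (mod 23).
Taking t = 4 gives k = 68 + 71·4 = 352.
Indeed 352 ≡ 68 (mod 71) and 352 ≡ 7 (mod 23).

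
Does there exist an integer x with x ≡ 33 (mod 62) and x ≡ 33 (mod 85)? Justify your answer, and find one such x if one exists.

The moduli 62 and 85 are coprime, so by the Chinese Remainder Theorem a unique solution modulo 5270 exists.
Any solution of the first congruence is x = 33 + 62t; substituting into the second, 62t ≡ 33 − 33 ≡ 0 (mod 85).
t = 0 satisfies this.
Taking t = 0 gives x = 33 + 62·0 = 33.
Indeed 33 ≡ 33 (mod 62) and 33 ≡ 33 (mod 85).

x = 33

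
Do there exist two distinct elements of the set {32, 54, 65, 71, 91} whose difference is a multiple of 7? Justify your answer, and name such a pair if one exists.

Residues mod 7: 32↦4, 54↦5, 65↦2, 71↦1, 91↦0.
These 5 residues are pairwise different, hence no difference of two elements is divisible by 7.

No such pair exists.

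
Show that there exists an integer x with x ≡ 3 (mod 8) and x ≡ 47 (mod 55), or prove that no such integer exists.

Since 8 and 55 share no common factor, CRT says the pair of congruences has a solution (unique mod 440).
Write x = 3 + 8t and require 3 + 8t ≡ 47 (mod 55), i.e. 8t ≡ 44 (mod 55).
Since 8·7 = 56 = 1·55 + 1, the inverse of 8 mod 55 is 7.
Therefore t ≡ 7·44 = 308 ≡ 33 (mod 55).
With t = 33: x = 3 + 8·33 = 267.
Check: 267 mod 8 = 3, 267 mod 55 = 47. ✓

x = 267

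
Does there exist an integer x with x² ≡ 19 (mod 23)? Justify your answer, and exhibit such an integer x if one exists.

Apply Euler's criterion with the prime 23: 19 is a quadratic residue iff 19^11 ≡ 1 (mod 23), and a non-residue iff it is ≡ −1.
Repeated squaring mod 23: 19^2 = 361 ≡ 16; 19^4 ≡ 16² = 256 ≡ 3; 19^8 ≡ 3² = 9 ≡ 9.
Since 11 = 8 + 2 + 1, 19^11 ≡ 9 · 16 · 19; multiplying out mod 23: 9·16 = 144 ≡ 6, then 6·19 = 114 ≡ 22. Thus 19^11 ≡ 22 ≡ −1 (mod 23).
By Euler's criterion 19 is a quadratic non-residue mod 23: no x satisfies x² ≡ 19 (mod 23).

No such integer exists.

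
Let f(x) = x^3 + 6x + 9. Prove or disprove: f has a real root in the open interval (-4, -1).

Yes, f has a root in the interval.

f(-4) = -79 and f(-1) = 2, which have opposite signs.
As a polynomial, f is continuous on every closed interval.
By the Intermediate Value Theorem f must vanish at some point of (-4, -1).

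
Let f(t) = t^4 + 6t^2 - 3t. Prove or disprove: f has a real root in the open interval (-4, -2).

No.

The endpoint values f(-4) = 364 and f(-2) = 46 are both positive. Claim: f(t) > 0 for every t in (-4, -2).
Shift to the endpoint -2: with t = -2 − u (0 < u < 2), one computes f(-2 − u) = u^4 + 8u^3 + 30u^2 + 59u + 46.
The nonzero coefficients here are all positive, so for u > 0 every term is positive (or zero), and the constant term 46 is strictly positive.
So f is strictly positive on (-4, -2); no root exists in the interval.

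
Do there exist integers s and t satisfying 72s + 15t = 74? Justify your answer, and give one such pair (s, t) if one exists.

Any value of 72s + 15t is a multiple of gcd(72, 15) = 3.
But 74 is not a multiple of 3 (it leaves remainder 2).
Hence no integers s, t satisfy the equation.

There are no such integers.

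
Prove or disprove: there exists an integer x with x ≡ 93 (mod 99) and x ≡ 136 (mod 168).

No such integer exists.

Reduce both congruences modulo 3, which divides 99 and 168: they say x ≡ 93 (mod 3) and x ≡ 136 (mod 3).
But 93 mod 3 = 0 while 136 mod 3 = 1, a contradiction.
So no integer satisfies both congruences.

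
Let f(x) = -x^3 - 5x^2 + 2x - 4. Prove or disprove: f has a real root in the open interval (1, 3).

No.

f(1) = -8 and f(3) = -70, both negative, so a sign-change argument is unavailable; we show f keeps this sign on the whole interval.
Shift to the endpoint 1: with x = 1 + u (0 < u < 2), one computes f(1 + u) = -u^3 - 8u^2 - 11u - 8.
All 4 nonzero coefficients of this polynomial in u are negative; hence for u > 0 the value is a sum of negative terms (the constant -8 among them).
So f is strictly negative on (1, 3); no root exists in the interval.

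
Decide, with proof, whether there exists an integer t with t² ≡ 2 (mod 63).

No such integer exists.

Since 3 ∣ 63, a solution of t² ≡ 2 (mod 63) would also satisfy t² ≡ 2 (mod 3).
Since (3 − t)² ≡ t² (mod 3), it suffices to square t = 0, 1, …, 1: the residues are 0, 1.
So the quadratic residues mod 3 are {0, 1}, and 2 is not among them.
Hence no integer t has t² ≡ 2 (mod 63).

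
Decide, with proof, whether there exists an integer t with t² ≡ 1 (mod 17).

t = 1

Take t = 1. Then 1² = 1, and since 0 ≤ 1 < 17 this is already reduced: 1² ≡ 1 (mod 17).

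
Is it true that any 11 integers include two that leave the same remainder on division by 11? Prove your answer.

Consider the 11 integers 49, 50, …, 59. They lie in distinct residue classes modulo 11, since 11 ≤ 11.
So no two of them leave the same remainder on division by 11; the claim fails for this set.

No; for instance {49, 50, 51, 52, 53, 54, 55, 56, 57, 58, 59} is a counterexample.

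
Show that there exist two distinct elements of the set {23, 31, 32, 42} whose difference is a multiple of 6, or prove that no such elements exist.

There is no such pair.

Residues mod 6: 23↦5, 31↦1, 32↦2, 42↦0.
These 4 residues are pairwise different, hence no difference of two elements is divisible by 6.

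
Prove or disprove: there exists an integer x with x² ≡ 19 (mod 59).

x = 45 works: 45² = 2025, and 2025 − 19 = 2006 = 34·59.

x = 45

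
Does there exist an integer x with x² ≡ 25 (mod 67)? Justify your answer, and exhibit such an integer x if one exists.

x = 5

Take x = 5. Then 5² = 25, and since 0 ≤ 25 < 67 this is already reduced: 5² ≡ 25 (mod 67).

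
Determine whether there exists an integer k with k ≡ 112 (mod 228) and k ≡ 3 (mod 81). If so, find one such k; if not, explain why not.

Both moduli are multiples of 3 = gcd(228, 81), so any solution would satisfy k ≡ 112 and k ≡ 3 modulo 3 simultaneously.
These are incompatible: 112 − 3 = 109 is not divisible by 3.
So no integer satisfies both congruences.

No such integer exists.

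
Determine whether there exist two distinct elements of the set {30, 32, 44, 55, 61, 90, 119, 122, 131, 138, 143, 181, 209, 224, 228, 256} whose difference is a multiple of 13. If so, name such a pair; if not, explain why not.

44 mod 13 = 5 and 122 mod 13 = 5, so 122 − 44 = 78 = 6·13.

The pair (44, 122) works.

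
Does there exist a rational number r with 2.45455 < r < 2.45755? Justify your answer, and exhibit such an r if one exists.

r = 86/35

Look for a denominator N such that an integer falls strictly between N·2.45455 and N·2.45755. N = 35 works: 35·2.45455 = 85.90925 < 86 < 86.01425 = 35·2.45755.
Dividing back, 2.45455 < 86/35 < 2.45755, and 86/35 is rational.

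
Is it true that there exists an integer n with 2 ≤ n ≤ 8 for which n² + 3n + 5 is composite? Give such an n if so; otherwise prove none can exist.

At n = 8: 8² + 3·8 + 5 = 93 = 3·31, which is composite.

n = 8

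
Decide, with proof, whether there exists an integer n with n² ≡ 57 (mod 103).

There is no such integer.

103 is prime, so by Euler's criterion 57 is a square mod 103 iff 57^((103−1)/2) = 57^51 ≡ 1 (mod 103).
Squaring successively (mod 103): 57^2 = 3249 ≡ 56; 57^4 ≡ 56² = 3136 ≡ 46; 57^8 ≡ 46² = 2116 ≡ 56; 57^16 ≡ 56² = 3136 ≡ 46; 57^32 ≡ 46² = 2116 ≡ 56.
Since 51 = 32 + 16 + 2 + 1, 57^51 ≡ 56 · 46 · 56 · 57; multiplying out mod 103: 56·46 = 2576 ≡ 1, then 1·56 = 56 ≡ 56, then 56·57 = 3192 ≡ 102. Thus 57^51 ≡ 102 ≡ −1 (mod 103).
By Euler's criterion 57 is a quadratic non-residue mod 103: no n satisfies n² ≡ 57 (mod 103).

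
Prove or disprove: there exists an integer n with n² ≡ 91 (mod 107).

107 is prime, so by Euler's criterion 91 is a square mod 107 iff 91^((107−1)/2) = 91^53 ≡ 1 (mod 107).
Squaring successively (mod 107): 91^2 = 8281 ≡ 42; 91^4 ≡ 42² = 1764 ≡ 52; 91^8 ≡ 52² = 2704 ≡ 29; 91^16 ≡ 29² = 841 ≡ 92; 91^32 ≡ 92² = 8464 ≡ 11.
Since 53 = 32 + 16 + 4 + 1, 91^53 ≡ 11 · 92 · 52 · 91; multiplying out mod 107: 11·92 = 1012 ≡ 49, then 49·52 = 2548 ≡ 87, then 87·91 = 7917 ≡ 106. Thus 91^53 ≡ 106 ≡ −1 (mod 107).
By Euler's criterion 91 is a quadratic non-residue mod 107: no n satisfies n² ≡ 91 (mod 107).

No, no such integer exists.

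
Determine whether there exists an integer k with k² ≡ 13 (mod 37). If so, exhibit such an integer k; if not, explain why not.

No, no such integer exists.

37 is prime, so by Euler's criterion 13 is a square mod 37 iff 13^((37−1)/2) = 13^18 ≡ 1 (mod 37).
Squaring successively (mod 37): 13^2 = 169 ≡ 21; 13^4 ≡ 21² = 441 ≡ 34; 13^8 ≡ 34² = 1156 ≡ 9; 13^16 ≡ 9² = 81 ≡ 7.
Since 18 = 16 + 2, 13^18 ≡ 7 · 21; multiplying out mod 37: 7·21 = 147 ≡ 36. Thus 13^18 ≡ 36 ≡ −1 (mod 37).
By Euler's criterion 13 is a quadratic non-residue mod 37: no k satisfies k² ≡ 13 (mod 37).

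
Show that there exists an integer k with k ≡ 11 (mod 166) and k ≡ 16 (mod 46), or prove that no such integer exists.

No, no such integer exists.

Both moduli are multiples of 2 = gcd(166, 46), so any solution would satisfy k ≡ 11 and k ≡ 16 modulo 2 simultaneously.
These are incompatible: 11 − 16 = -5 is not divisible by 2.
So no integer satisfies both congruences.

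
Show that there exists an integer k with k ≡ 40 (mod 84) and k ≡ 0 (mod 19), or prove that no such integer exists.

k = 1216

gcd(84, 19) = 1, so the Chinese Remainder Theorem guarantees exactly one residue class mod 1596 satisfying both.
Any solution of the first congruence is k = 40 + 84t; substituting into the second, 84t ≡ 0 − 40 ≡ 17 (mod 19).
84 ≡ 8 (mod 19), so this reads 8t ≡ 17 (mod 19). Note 8·12 = 96 ≡ 1 (mod 19) (as 96 − 1 = 5·19), so 8⁻¹ ≡ 12.
Therefore t ≡ 12·17 = 204 ≡ 14 (mod 19).
Taking t = 14 gives k = 40 + 84·14 = 1216.
Verify: 1216 = 14·84 + 40 and 1216 = 64·19 + 0. ✓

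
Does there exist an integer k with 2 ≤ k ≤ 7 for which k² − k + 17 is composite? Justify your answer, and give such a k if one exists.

The values for k = 2, 3, …, 7 are 19, 23, 29, 37, 47, 59, and each of these is prime.
So no value in the range makes the expression composite.

There is no such integer k in that range.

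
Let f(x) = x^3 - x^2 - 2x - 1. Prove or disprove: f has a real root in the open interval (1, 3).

Yes, f has a root in the interval.

f(1) = -3 and f(3) = 11, which have opposite signs.
Since f is a polynomial it is continuous on [1, 3].
By the Intermediate Value Theorem f must vanish at some point of (1, 3).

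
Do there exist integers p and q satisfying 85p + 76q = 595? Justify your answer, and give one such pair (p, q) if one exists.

p = 7, q = 0

85 and 76 are coprime, so 85p + 76q ranges over all of ℤ.
Euclidean algorithm: 85 = 1·76 + 9, 76 = 8·9 + 4, 9 = 2·4 + 1, 4 = 4·1 + 0.
Unwinding: 1 = 9 − 2·4 = 9 − 2·(76 − 8·9) = −2·76 + 17·9 = −2·76 + 17·(85 − 1·76) = 17·85 − 19·76, i.e. 85·17 + 76·(-19) = 1.
Times 595: 85·10115 + 76·(-11305) = 595, so (10115, -11305) solves it.
The general solution is p = 10115 + 76k, q = -11305 − 85k; taking k = -133 gives the smaller pair p = 7, q = 0.
Check: 85·7 + 76·0 = 595 + 0 = 595. ✓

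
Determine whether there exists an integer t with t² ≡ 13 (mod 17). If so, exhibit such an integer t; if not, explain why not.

t = 8 works: 8² = 64, and 64 − 13 = 51 = 3·17.

t = 8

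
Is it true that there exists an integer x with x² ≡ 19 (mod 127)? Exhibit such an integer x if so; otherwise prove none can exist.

x = 107 works: 107² = 11449, and 11449 − 19 = 11430 = 90·127.

x = 107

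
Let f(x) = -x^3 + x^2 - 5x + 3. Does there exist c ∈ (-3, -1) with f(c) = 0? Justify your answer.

Evaluate at the endpoints: f(-3) = 54, f(-1) = 10 — same sign (positive).
The derivative f'(x) = -3x^2 + 2x - 5 is a quadratic with discriminant 2² − 4·(-3)·(-5) = -56 < 0; it never vanishes, so it is always negative (sign of the leading coefficient).
Hence f is strictly decreasing on ℝ, and in particular on [-3, -1]. A strictly monotone function with same-sign endpoint values stays positive on the whole interval, so f has no zero in (-3, -1).

No such root exists.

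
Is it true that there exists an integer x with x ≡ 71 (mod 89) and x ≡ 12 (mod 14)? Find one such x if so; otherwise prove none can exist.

x = 516

The moduli 89 and 14 are coprime, so by the Chinese Remainder Theorem a unique solution modulo 1246 exists.
Write x = 71 + 89t and require 71 + 89t ≡ 12 (mod 14), i.e. 89t ≡ 11 (mod 14).
89 ≡ 5 (mod 14), so this reads 5t ≡ 11 (mod 14). Since 5·3 = 15 = 1·14 + 1, the inverse of 5 mod 14 is 3.
Therefore t ≡ 3·11 = 33 ≡ 5 (mod 14).
With t = 5: x = 71 + 89·5 = 516.
Indeed 516 ≡ 71 (mod 89) and 516 ≡ 12 (mod 14).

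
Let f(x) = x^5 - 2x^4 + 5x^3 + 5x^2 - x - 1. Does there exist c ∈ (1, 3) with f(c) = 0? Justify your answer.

f(1) = 7 and f(3) = 257, both positive, so a sign-change argument is unavailable; we show f keeps this sign on the whole interval.
Shift to the endpoint 1: with x = 1 + u (0 < u < 2), one computes f(1 + u) = u^5 + 3u^4 + 7u^3 + 18u^2 + 21u + 7.
All 6 nonzero coefficients of this polynomial in u are positive; hence for u > 0 the value is a sum of positive terms (the constant 7 among them).
So f is strictly positive on (1, 3); no root exists in the interval.

No.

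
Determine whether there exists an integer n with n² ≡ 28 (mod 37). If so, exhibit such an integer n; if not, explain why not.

n = 19 works: 19² = 361, and 361 − 28 = 333 = 9·37.

n = 19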